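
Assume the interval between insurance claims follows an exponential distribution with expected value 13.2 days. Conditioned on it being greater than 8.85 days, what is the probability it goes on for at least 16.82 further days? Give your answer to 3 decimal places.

The rate is λ = 1/13.2 = 0.0757576 per day.
By the memoryless property, P(X > 8.85+16.82 | X > 8.85) = P(X > 16.82).
P(X > 16.82) = e^(−1.2742) ≈ 0.280.

0.280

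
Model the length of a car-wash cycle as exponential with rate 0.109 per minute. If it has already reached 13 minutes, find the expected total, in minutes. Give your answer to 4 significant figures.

22.17

By memorylessness, E[X | X > 13] = 13 + 1/λ = 13 + 9.17431 = 22.1743 minutes.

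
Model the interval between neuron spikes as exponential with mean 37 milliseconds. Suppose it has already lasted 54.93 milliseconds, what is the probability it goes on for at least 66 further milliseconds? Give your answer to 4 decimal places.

0.1680

The rate is λ = 1/37 = 0.027027 per millisecond.
The exponential is memoryless, so the remaining time is again Exp(λ): the condition X > 54.93 is irrelevant.
P(X > 66) = e^(−1.7838) ≈ 0.1680.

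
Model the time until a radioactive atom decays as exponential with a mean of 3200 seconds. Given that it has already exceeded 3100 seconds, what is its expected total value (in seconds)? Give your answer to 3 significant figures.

The rate is λ = 1/3200 = 0.0003125 per second.
By memorylessness, E[X | X > 3100] = 3100 + 1/λ = 3100 + 3200 = 6300 seconds.

6300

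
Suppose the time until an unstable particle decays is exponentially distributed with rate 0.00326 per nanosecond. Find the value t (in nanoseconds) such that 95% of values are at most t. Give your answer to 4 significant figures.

918.9

Set 1 − e^(−λt) = 0.95, so t = −ln(0.05)/λ = 2.9957/0.00326 ≈ 918.936 nanoseconds.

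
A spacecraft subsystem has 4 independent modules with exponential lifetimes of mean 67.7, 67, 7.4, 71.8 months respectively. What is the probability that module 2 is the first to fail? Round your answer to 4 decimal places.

0.0835

Rates: λ_i = 1/mean_i → 0.014771, 0.0149254, 0.135135, 0.0139276; Σλ = 0.178759.
P(module 2 first) = λ_2/Σλ = 0.0149254/0.178759 ≈ 0.0835.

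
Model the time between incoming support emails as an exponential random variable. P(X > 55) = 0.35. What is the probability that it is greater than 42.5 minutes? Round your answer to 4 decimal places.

0.4443

e^(−λ·55) = 0.35 ⇒ λ = −ln(0.35)/55 = 0.0190877.
P(X > 42.5) = e^(−0.0190877·42.5) = e^(−0.81123) ≈ 0.4443.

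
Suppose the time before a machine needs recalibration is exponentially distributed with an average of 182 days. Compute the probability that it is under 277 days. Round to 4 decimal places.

0.7817

The rate is λ = 1/182 = 0.00549451 per day.
P(X ≤ 277) = 1 − e^(−λ·277) = 1 − e^(−1.522) ≈ 0.7817.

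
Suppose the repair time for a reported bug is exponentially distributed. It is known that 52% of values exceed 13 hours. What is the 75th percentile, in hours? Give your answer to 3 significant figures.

27.6

e^(−λ·13) = 0.52 ⇒ λ = −ln(0.52)/13 = 0.050302.
75th percentile: 1 − e^(−λt) = 0.75, t = −ln(0.25)/λ = 27.5594 hours.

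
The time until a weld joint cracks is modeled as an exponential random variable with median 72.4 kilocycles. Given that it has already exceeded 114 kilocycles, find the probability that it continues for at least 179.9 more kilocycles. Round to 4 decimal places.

0.1786

For an exponential, median = ln(2)/λ, so λ = ln 2 / 72.4 = 0.00957386 per kilocycle.
The exponential is memoryless, so the remaining time is again Exp(λ): the condition X > 114 is irrelevant.
P(X > 179.9) = e^(−1.7223) ≈ 0.1786.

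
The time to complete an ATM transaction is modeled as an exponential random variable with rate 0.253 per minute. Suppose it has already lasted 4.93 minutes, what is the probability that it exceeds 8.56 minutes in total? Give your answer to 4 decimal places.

0.3992

P(X > s+t | X > s) = e^(−λ(s+t))/e^(−λs) = e^(−λt), independent of s = 4.93.
P(X > 3.63) = e^(−0.91839) ≈ 0.3992.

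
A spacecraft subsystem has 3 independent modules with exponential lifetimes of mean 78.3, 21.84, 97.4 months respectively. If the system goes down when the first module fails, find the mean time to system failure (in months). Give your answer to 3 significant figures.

The first failure time is exponential with rate Σλ_i = 1/78.3 + 1/21.84 + 1/97.4 = 0.0688259 per month.
E[min] = 1/Σλ = 1/0.0688259 = 14.5294 months.

14.5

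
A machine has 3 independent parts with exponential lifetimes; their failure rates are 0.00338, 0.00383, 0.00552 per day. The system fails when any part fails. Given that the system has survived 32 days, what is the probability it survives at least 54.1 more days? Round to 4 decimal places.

0.5022

Time to first failure ~ Exp(Σλ) with Σλ = 0.01273.
By memorylessness, P(T > 32+54.1 | T > 32) = P(T > 54.1) = e^(−0.01273·54.1) ≈ 0.5022.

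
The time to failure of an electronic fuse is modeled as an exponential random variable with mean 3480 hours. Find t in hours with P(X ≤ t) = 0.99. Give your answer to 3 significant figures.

16000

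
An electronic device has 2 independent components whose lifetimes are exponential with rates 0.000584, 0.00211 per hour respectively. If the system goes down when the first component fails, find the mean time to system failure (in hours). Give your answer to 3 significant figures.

The time to first failure is exponential with rate Σλ = 0.000584 + 0.00211 = 0.002694.
E[min] = 1/Σλ = 1/0.002694 = 371.195 hours.

371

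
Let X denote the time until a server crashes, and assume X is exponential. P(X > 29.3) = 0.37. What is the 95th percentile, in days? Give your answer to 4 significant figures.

88.28

e^(−λ·29.3) = 0.37 ⇒ λ = −ln(0.37)/29.3 = 0.0339335.
95th percentile: 1 − e^(−λt) = 0.95, t = −ln(0.05)/λ = 88.2824 days.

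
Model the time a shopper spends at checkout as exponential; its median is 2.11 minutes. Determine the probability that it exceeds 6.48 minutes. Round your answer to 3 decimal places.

0.119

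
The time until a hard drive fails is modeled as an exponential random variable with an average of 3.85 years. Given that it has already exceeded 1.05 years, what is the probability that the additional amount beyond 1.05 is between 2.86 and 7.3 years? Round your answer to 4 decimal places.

0.3256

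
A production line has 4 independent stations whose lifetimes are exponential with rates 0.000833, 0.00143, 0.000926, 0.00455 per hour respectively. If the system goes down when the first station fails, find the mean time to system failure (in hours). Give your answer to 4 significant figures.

129.2

The time to first failure is exponential with rate Σλ = 0.000833 + 0.00143 + 0.000926 + 0.00455 = 0.007739.
E[min] = 1/Σλ = 1/0.007739 = 129.216 hours.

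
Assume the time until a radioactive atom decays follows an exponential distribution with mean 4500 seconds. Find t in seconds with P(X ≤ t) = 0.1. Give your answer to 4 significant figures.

The rate is λ = 1/4500 = 0.000222222 per second.
Set 1 − e^(−λt) = 0.1, so t = −ln(0.9)/λ = 0.10536/0.000222222 ≈ 474.122 seconds.

474.1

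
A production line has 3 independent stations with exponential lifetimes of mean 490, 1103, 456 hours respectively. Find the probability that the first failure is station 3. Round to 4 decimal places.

Rates: λ_i = 1/mean_i → 0.00204082, 0.000906618, 0.00219298; Σλ = 0.00514042.
P(station 3 first) = λ_3/Σλ = 0.00219298/0.00514042 ≈ 0.4266.

0.4266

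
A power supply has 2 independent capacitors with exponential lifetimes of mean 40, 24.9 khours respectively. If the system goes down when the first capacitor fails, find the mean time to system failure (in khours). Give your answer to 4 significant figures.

The first failure time is exponential with rate Σλ_i = 1/40 + 1/24.9 = 0.0651606 per khour.
E[min] = 1/Σλ = 1/0.0651606 = 15.3467 khours.

15.35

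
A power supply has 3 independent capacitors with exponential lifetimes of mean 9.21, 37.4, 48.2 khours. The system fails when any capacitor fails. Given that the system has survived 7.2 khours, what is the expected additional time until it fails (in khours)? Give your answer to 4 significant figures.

First-failure rate Σλ = 1/9.21 + 1/37.4 + 1/48.2 = 0.156062.
By memorylessness the expected residual is 1/Σλ = 6.40769 khours, regardless of the 7.2 already elapsed.

6.408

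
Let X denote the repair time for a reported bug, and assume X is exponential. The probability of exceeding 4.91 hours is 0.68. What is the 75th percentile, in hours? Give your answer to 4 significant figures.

17.65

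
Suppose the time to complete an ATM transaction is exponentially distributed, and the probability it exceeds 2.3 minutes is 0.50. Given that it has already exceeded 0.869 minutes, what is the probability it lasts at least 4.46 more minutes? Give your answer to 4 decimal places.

From e^(−λ·2.3) = 0.50, λ = −ln(0.50)/2.3 = 0.301368.
Memoryless: P(X > 0.869+4.46 | X > 0.869) = P(X > 4.46) = e^(−0.301368·4.46) ≈ 0.2608.

0.2608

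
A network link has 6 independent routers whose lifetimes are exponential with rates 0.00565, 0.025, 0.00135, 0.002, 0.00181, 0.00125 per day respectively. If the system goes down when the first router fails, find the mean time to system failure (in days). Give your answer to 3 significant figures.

27.0

The time to first failure is exponential with rate Σλ = 0.00565 + 0.025 + 0.00135 + 0.002 + 0.00181 + 0.00125 = 0.03706.
E[min] = 1/Σλ = 1/0.03706 = 26.9833 days.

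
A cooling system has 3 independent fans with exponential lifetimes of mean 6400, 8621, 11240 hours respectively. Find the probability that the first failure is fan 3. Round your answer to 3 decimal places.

0.246

Rates: λ_i = 1/mean_i → 0.00015625, 0.000115996, 0.000088968; Σλ = 0.000361214.
P(fan 3 first) = λ_3/Σλ = 0.000088968/0.000361214 ≈ 0.246.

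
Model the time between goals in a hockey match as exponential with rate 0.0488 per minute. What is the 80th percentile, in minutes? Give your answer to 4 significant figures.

Set 1 − e^(−λt) = 0.8, so t = −ln(0.2)/λ = 1.6094/0.0488 ≈ 32.9803 minutes.

32.98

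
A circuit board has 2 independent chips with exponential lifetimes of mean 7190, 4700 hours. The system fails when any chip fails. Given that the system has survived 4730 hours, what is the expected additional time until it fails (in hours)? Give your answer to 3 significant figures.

2840

First-failure rate Σλ = 1/7190 + 1/4700 = 0.000351848.
By memorylessness the expected residual is 1/Σλ = 2842.14 hours, regardless of the 4730 already elapsed.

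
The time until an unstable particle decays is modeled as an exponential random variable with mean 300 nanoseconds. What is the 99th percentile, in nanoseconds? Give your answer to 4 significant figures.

1382

The rate is λ = 1/300 = 0.00333333 per nanosecond.
Set 1 − e^(−λt) = 0.99, so t = −ln(0.01)/λ = 4.6052/0.00333333 ≈ 1381.55 nanoseconds.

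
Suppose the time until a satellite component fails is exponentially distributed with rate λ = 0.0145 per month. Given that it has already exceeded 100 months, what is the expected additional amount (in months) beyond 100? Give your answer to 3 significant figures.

69.0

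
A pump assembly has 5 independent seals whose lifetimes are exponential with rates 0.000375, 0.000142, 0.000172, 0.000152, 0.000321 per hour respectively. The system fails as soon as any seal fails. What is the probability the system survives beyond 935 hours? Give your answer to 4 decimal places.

0.3374

The time to first failure is exponential with rate Σλ = 0.000375 + 0.000142 + 0.000172 + 0.000152 + 0.000321 = 0.001162.
P(min > 935) = e^(−0.001162·935) = e^(−1.0865) ≈ 0.3374.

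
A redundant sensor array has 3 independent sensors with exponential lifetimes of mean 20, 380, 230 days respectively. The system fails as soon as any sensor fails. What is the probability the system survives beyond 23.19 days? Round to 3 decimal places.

0.267

The first failure time is exponential with rate Σλ_i = 1/20 + 1/380 + 1/230 = 0.0569794 per day.
P(min > 23.19) = e^(−0.0569794·23.19) = e^(−1.3214) ≈ 0.267.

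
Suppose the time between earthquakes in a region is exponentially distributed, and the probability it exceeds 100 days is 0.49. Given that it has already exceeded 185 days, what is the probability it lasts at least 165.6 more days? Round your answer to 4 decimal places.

0.3069

From e^(−λ·100) = 0.49, λ = −ln(0.49)/100 = 0.0071335.
Memoryless: P(X > 185+165.6 | X > 185) = P(X > 165.6) = e^(−0.0071335·165.6) ≈ 0.3069.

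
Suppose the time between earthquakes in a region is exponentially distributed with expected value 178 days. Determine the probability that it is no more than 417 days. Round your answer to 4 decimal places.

The rate is λ = 1/178 = 0.00561798 per day.
P(X ≤ 417) = 1 − e^(−λ·417) = 1 − e^(−2.3427) ≈ 0.9039.

0.9039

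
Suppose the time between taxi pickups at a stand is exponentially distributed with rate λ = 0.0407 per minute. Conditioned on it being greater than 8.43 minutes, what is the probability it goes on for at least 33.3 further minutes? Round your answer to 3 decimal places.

P(X > s+t | X > s) = e^(−λ(s+t))/e^(−λs) = e^(−λt), independent of s = 8.43.
P(X > 33.3) = e^(−1.3553) ≈ 0.258.

0.258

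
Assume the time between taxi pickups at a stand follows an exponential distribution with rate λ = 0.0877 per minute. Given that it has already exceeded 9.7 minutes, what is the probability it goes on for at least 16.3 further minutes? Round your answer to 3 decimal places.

0.239

P(X > s+t | X > s) = e^(−λ(s+t))/e^(−λs) = e^(−λt), independent of s = 9.7.
P(X > 16.3) = e^(−1.4295) ≈ 0.239.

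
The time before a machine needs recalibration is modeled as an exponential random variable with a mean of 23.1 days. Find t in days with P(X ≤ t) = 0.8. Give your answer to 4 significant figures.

37.18

The rate is λ = 1/23.1 = 0.04329 per day.
Set 1 − e^(−λt) = 0.8, so t = −ln(0.2)/λ = 1.6094/0.04329 ≈ 37.178 days.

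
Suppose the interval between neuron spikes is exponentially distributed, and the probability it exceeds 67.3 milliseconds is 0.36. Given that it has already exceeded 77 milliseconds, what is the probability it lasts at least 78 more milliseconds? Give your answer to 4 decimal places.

0.3060

From e^(−λ·67.3) = 0.36, λ = −ln(0.36)/67.3 = 0.0151806.
Memoryless: P(X > 77+78 | X > 77) = P(X > 78) = e^(−0.0151806·78) ≈ 0.3060.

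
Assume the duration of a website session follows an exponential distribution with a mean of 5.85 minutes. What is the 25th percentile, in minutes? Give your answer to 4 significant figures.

1.683

The rate is λ = 1/5.85 = 0.17094 per minute.
Set 1 − e^(−λt) = 0.25, so t = −ln(0.75)/λ = 0.28768/0.17094 ≈ 1.68294 minutes.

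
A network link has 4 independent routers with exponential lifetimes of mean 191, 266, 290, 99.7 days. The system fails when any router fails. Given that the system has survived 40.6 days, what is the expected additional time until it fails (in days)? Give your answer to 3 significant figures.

First-failure rate Σλ = 1/191 + 1/266 + 1/290 + 1/99.7 = 0.0224734.
By memorylessness the expected residual is 1/Σλ = 44.4971 days, regardless of the 40.6 already elapsed.

44.5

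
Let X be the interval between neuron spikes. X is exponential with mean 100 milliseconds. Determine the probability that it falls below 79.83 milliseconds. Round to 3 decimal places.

0.550

The rate is λ = 1/100 = 0.01 per millisecond.
P(X ≤ 79.83) = 1 − e^(−λ·79.83) = 1 − e^(−0.7983) ≈ 0.550.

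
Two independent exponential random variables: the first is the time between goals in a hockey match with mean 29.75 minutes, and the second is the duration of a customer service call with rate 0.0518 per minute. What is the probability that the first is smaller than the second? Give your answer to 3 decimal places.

λ_1 = 1/29.75 = 0.0336134, λ_2 = 0.0518.
For independent exponentials, P(the first < the second) = λ_1/(λ_1+λ_2) = 0.0336134/0.0854134 ≈ 0.394.

0.394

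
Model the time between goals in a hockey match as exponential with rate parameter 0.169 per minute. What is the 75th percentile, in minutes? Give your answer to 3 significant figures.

Set 1 − e^(−λt) = 0.75, so t = −ln(0.25)/λ = 1.3863/0.169 ≈ 8.20293 minutes.

8.20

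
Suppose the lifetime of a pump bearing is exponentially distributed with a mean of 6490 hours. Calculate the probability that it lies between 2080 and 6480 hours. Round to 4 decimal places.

The rate is λ = 1/6490 = 0.000154083 per hour.
P(2080 < X < 6480) = e^(−λ·2080) − e^(−λ·6480) = 0.72579 − 0.36845 ≈ 0.3573.

0.3573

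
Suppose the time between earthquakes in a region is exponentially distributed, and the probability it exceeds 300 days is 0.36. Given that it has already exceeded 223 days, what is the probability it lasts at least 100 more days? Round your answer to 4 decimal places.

From e^(−λ·300) = 0.36, λ = −ln(0.36)/300 = 0.0034055.
Memoryless: P(X > 223+100 | X > 223) = P(X > 100) = e^(−0.0034055·100) ≈ 0.7114.

0.7114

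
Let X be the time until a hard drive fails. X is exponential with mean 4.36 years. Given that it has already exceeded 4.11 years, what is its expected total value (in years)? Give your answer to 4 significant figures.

8.470

The rate is λ = 1/4.36 = 0.229358 per year.
By memorylessness, E[X | X > 4.11] = 4.11 + 1/λ = 4.11 + 4.36 = 8.47 years.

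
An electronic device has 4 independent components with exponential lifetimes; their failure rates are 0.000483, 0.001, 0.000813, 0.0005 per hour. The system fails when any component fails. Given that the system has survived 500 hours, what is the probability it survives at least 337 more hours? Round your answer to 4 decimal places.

0.3897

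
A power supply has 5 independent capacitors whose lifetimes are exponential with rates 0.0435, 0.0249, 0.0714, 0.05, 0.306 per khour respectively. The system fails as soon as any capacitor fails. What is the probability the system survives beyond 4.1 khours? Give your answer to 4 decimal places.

0.1310

The time to first failure is exponential with rate Σλ = 0.0435 + 0.0249 + 0.0714 + 0.05 + 0.306 = 0.4958.
P(min > 4.1) = e^(−0.4958·4.1) = e^(−2.0328) ≈ 0.1310.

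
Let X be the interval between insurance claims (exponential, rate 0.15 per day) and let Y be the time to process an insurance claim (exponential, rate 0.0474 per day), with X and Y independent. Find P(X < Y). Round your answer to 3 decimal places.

0.760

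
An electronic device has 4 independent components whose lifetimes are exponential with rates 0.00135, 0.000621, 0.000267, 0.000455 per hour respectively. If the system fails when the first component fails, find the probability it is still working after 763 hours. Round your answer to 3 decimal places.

0.128

The time to first failure is exponential with rate Σλ = 0.00135 + 0.000621 + 0.000267 + 0.000455 = 0.002693.
P(min > 763) = e^(−0.002693·763) = e^(−2.0548) ≈ 0.128.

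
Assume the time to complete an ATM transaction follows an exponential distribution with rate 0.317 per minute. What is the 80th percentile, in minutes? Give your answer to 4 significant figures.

5.077

Set 1 − e^(−λt) = 0.8, so t = −ln(0.2)/λ = 1.6094/0.317 ≈ 5.07709 minutes.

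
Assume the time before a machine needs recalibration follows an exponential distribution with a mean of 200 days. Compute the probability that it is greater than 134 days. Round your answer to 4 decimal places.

The rate is λ = 1/200 = 0.005 per day.
P(X > 134) = e^(−λ·134) = e^(−0.67) ≈ 0.5117.

0.5117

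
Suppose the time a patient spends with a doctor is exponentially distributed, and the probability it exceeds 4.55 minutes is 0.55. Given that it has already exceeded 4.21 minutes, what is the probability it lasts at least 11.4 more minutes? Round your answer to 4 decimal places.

From e^(−λ·4.55) = 0.55, λ = −ln(0.55)/4.55 = 0.131393.
Memoryless: P(X > 4.21+11.4 | X > 4.21) = P(X > 11.4) = e^(−0.131393·11.4) ≈ 0.2236.

0.2236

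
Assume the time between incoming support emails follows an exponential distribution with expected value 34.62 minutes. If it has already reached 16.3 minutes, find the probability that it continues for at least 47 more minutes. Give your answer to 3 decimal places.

The rate is λ = 1/34.62 = 0.028885 per minute.
P(X > s+t | X > s) = e^(−λ(s+t))/e^(−λs) = e^(−λt), independent of s = 16.3.
P(X > 47) = e^(−1.3576) ≈ 0.257.

0.257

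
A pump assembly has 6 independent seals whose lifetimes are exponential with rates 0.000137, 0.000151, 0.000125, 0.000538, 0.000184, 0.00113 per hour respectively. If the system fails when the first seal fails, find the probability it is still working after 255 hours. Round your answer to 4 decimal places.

The time to first failure is exponential with rate Σλ = 0.000137 + 0.000151 + 0.000125 + 0.000538 + 0.000184 + 0.00113 = 0.002265.
P(min > 255) = e^(−0.002265·255) = e^(−0.57758) ≈ 0.5613.

0.5613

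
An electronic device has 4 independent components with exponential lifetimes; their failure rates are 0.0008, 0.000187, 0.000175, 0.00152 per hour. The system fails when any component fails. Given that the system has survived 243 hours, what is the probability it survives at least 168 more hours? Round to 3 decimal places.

0.637

Time to first failure ~ Exp(Σλ) with Σλ = 0.002682.
By memorylessness, P(T > 243+168 | T > 243) = P(T > 168) = e^(−0.002682·168) ≈ 0.637.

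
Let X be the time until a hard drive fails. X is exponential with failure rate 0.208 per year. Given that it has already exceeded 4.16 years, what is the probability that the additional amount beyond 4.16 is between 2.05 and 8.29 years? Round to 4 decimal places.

0.4746

Memoryless: the residual past 4.16 is again Exp(λ).
P(2.05 < residual < 8.29) = e^(−λ·2.05) − e^(−λ·8.29) = 0.65286 − 0.17829 ≈ 0.4746.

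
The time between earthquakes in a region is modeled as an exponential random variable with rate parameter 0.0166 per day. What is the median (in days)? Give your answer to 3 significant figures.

41.8

Set 1 − e^(−λt) = 0.5, so t = −ln(0.5)/λ = 0.69315/0.0166 ≈ 41.7559 days.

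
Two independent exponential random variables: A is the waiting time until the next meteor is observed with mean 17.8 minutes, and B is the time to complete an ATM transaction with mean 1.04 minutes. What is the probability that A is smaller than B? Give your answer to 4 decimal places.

0.0552

λ_1 = 1/17.8 = 0.0561798, λ_2 = 1/1.04 = 0.961538.
For independent exponentials, P(A < B) = λ_1/(λ_1+λ_2) = 0.0561798/1.01772 ≈ 0.0552.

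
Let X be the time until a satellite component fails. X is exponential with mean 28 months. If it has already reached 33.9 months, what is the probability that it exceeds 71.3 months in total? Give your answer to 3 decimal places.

0.263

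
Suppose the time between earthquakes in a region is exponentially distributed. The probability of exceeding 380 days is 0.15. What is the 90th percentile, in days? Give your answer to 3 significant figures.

461

e^(−λ·380) = 0.15 ⇒ λ = −ln(0.15)/380 = 0.00499242.
90th percentile: 1 − e^(−λt) = 0.9, t = −ln(0.1)/λ = 461.216 days.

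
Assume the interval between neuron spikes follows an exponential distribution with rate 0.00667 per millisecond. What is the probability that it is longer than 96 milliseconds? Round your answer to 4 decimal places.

P(X > 96) = e^(−λ·96) = e^(−0.64032) ≈ 0.5271.

0.5271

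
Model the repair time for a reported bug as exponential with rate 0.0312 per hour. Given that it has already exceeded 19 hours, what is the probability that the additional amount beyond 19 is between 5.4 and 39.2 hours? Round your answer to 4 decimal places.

Memoryless: the residual past 19 is again Exp(λ).
P(5.4 < residual < 39.2) = e^(−λ·5.4) − e^(−λ·39.2) = 0.84495 − 0.29433 ≈ 0.5506.

0.5506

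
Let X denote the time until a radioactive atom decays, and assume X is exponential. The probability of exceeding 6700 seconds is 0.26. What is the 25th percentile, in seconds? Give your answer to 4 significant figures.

1431

e^(−λ·6700) = 0.26 ⇒ λ = −ln(0.26)/6700 = 0.000201056.
25th percentile: 1 − e^(−λt) = 0.25, t = −ln(0.75)/λ = 1430.86 seconds.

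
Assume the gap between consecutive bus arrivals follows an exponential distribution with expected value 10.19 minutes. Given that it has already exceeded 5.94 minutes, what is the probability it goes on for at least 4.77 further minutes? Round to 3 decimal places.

The rate is λ = 1/10.19 = 0.0981354 per minute.
The exponential is memoryless, so the remaining time is again Exp(λ): the condition X > 5.94 is irrelevant.
P(X > 4.77) = e^(−0.46811) ≈ 0.626.

0.626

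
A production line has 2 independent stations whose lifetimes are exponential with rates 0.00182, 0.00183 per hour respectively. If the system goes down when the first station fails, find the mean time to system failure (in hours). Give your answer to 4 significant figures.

The time to first failure is exponential with rate Σλ = 0.00182 + 0.00183 = 0.00365.
E[min] = 1/Σλ = 1/0.00365 = 273.973 hours.

274.0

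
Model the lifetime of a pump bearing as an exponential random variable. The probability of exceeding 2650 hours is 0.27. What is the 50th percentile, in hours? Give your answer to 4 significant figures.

1403

e^(−λ·2650) = 0.27 ⇒ λ = −ln(0.27)/2650 = 0.000494088.
50th percentile: 1 − e^(−λt) = 0.5, t = −ln(0.5)/λ = 1402.88 hours.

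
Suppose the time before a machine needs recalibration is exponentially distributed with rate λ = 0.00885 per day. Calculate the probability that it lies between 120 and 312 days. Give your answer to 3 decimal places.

P(120 < X < 312) = e^(−λ·120) − e^(−λ·312) = 0.34576 − 0.06322 ≈ 0.283.

0.283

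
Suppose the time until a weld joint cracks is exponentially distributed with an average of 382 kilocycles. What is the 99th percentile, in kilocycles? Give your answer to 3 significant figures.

1760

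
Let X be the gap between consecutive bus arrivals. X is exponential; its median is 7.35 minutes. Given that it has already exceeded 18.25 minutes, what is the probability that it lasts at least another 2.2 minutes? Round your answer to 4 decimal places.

0.8126

For an exponential, median = ln(2)/λ, so λ = ln 2 / 7.35 = 0.0943057 per minute.
P(X > s+t | X > s) = e^(−λ(s+t))/e^(−λs) = e^(−λt), independent of s = 18.25.
P(X > 2.2) = e^(−0.20747) ≈ 0.8126.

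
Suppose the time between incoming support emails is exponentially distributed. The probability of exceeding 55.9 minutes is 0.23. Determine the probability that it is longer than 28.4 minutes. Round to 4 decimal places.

e^(−λ·55.9) = 0.23 ⇒ λ = −ln(0.23)/55.9 = 0.0262912.
P(X > 28.4) = e^(−0.0262912·28.4) = e^(−0.74667) ≈ 0.4739.

0.4739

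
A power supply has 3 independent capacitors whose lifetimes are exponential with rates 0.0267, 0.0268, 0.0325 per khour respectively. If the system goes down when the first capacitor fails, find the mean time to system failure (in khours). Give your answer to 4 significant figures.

11.63

The time to first failure is exponential with rate Σλ = 0.0267 + 0.0268 + 0.0325 = 0.086.
E[min] = 1/Σλ = 1/0.086 = 11.6279 khours.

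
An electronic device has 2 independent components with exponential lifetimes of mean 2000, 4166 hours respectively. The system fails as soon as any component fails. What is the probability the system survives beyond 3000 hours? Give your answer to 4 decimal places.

The first failure time is exponential with rate Σλ_i = 1/2000 + 1/4166 = 0.000740038 per hour.
P(min > 3000) = e^(−0.000740038·3000) = e^(−2.2201) ≈ 0.1086.

0.1086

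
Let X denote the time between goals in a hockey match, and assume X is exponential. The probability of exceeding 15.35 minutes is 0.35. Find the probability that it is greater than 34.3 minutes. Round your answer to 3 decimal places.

e^(−λ·15.35) = 0.35 ⇒ λ = −ln(0.35)/15.35 = 0.0683923.
P(X > 34.3) = e^(−0.0683923·34.3) = e^(−2.3459) ≈ 0.096.

0.096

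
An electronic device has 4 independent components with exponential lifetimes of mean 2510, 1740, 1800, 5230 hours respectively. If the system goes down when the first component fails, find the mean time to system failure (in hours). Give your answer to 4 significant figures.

The first failure time is exponential with rate Σλ_i = 1/2510 + 1/1740 + 1/1800 + 1/5230 = 0.00171988 per hour.
E[min] = 1/Σλ = 1/0.00171988 = 581.436 hours.

581.4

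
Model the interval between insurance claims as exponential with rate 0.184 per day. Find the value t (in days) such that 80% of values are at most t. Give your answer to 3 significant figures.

Set 1 − e^(−λt) = 0.8, so t = −ln(0.2)/λ = 1.6094/0.184 ≈ 8.74695 days.

8.75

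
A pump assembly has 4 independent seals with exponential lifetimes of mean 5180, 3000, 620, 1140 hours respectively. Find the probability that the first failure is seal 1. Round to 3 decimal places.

0.064

Rates: λ_i = 1/mean_i → 0.00019305, 0.000333333, 0.0016129, 0.000877193; Σλ = 0.00301648.
P(seal 1 first) = λ_1/Σλ = 0.00019305/0.00301648 ≈ 0.064.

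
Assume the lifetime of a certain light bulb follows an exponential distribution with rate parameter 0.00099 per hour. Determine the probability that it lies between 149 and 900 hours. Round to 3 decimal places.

P(149 < X < 900) = e^(−λ·149) − e^(−λ·900) = 0.86285 − 0.41025 ≈ 0.453.

0.453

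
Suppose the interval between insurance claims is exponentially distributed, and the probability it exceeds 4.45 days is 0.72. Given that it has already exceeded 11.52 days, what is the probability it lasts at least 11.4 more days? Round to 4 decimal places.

From e^(−λ·4.45) = 0.72, λ = −ln(0.72)/4.45 = 0.0738211.
Memoryless: P(X > 11.52+11.4 | X > 11.52) = P(X > 11.4) = e^(−0.0738211·11.4) ≈ 0.4310.

0.4310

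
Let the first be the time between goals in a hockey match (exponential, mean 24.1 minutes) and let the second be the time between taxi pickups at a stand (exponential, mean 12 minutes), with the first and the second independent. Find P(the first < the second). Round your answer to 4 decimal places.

0.3324

λ_1 = 1/24.1 = 0.0414938, λ_2 = 1/12 = 0.0833333.
For independent exponentials, P(the first < the second) = λ_1/(λ_1+λ_2) = 0.0414938/0.124827 ≈ 0.3324.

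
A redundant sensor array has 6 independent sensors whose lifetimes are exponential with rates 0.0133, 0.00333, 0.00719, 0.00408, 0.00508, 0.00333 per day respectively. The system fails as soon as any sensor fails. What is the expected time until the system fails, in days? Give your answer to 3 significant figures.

The time to first failure is exponential with rate Σλ = 0.0133 + 0.00333 + 0.00719 + 0.00408 + 0.00508 + 0.00333 = 0.03631.
E[min] = 1/Σλ = 1/0.03631 = 27.5406 days.

27.5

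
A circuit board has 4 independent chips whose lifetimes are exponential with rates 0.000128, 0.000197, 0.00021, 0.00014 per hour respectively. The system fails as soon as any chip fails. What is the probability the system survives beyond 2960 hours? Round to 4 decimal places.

0.1356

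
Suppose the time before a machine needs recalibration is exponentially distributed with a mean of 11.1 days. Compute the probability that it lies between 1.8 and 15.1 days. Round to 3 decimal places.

0.594

The rate is λ = 1/11.1 = 0.0900901 per day.
P(1.8 < X < 15.1) = e^(−λ·1.8) − e^(−λ·15.1) = 0.85030 − 0.25657 ≈ 0.594.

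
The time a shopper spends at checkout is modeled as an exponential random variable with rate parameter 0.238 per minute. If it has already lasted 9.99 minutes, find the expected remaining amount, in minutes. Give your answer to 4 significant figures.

By memorylessness, the remaining amount past any threshold is again Exp(λ) with mean 1/λ = 4.20168 minutes.

4.202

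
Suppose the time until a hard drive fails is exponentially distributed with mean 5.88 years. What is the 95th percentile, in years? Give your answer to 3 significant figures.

The rate is λ = 1/5.88 = 0.170068 per year.
Set 1 − e^(−λt) = 0.95, so t = −ln(0.05)/λ = 2.9957/0.170068 ≈ 17.6149 years.

17.6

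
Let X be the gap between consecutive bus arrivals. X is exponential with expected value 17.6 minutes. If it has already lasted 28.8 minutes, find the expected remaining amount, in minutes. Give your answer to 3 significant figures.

The rate is λ = 1/17.6 = 0.0568182 per minute.
By memorylessness, the remaining amount past any threshold is again Exp(λ) with mean 1/λ = 17.6 minutes.

17.6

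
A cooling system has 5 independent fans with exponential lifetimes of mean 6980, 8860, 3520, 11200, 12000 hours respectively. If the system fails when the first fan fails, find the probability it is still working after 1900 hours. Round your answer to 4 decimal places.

The first failure time is exponential with rate Σλ_i = 1/6980 + 1/8860 + 1/3520 + 1/11200 + 1/12000 = 0.000712843 per hour.
P(min > 1900) = e^(−0.000712843·1900) = e^(−1.3544) ≈ 0.2581.

0.2581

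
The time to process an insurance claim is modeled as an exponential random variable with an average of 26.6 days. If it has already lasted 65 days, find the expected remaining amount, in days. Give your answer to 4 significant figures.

26.60

The rate is λ = 1/26.6 = 0.037594 per day.
By memorylessness, the remaining amount past any threshold is again Exp(λ) with mean 1/λ = 26.6 days.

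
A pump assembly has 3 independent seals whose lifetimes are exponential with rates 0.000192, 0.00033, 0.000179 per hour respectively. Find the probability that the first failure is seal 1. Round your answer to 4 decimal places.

0.2739

The time to first failure is exponential with rate Σλ = 0.000192 + 0.00033 + 0.000179 = 0.000701.
P(seal 1 first) = λ_1/Σλ = 0.000192/0.000701 ≈ 0.2739.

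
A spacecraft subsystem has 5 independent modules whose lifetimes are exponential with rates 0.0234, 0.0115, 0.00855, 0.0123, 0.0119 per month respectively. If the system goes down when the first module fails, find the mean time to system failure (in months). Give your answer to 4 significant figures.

The time to first failure is exponential with rate Σλ = 0.0234 + 0.0115 + 0.00855 + 0.0123 + 0.0119 = 0.06765.
E[min] = 1/Σλ = 1/0.06765 = 14.782 months.

14.78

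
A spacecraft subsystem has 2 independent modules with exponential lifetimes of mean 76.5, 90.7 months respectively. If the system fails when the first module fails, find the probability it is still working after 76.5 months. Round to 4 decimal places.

0.1583

The first failure time is exponential with rate Σλ_i = 1/76.5 + 1/90.7 = 0.0240973 per month.
P(min > 76.5) = e^(−0.0240973·76.5) = e^(−1.8434) ≈ 0.1583.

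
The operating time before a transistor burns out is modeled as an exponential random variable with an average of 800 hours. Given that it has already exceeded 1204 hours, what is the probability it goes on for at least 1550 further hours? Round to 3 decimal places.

The rate is λ = 1/800 = 0.00125 per hour.
By the memoryless property, P(X > 1204+1550 | X > 1204) = P(X > 1550).
P(X > 1550) = e^(−1.9375) ≈ 0.144.

0.144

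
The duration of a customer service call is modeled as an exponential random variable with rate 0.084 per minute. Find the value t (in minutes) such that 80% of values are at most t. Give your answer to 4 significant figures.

19.16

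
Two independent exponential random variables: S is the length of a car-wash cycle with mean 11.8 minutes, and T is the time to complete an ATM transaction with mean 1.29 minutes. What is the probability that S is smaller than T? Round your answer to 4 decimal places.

0.0985

λ_1 = 1/11.8 = 0.0847458, λ_2 = 1/1.29 = 0.775194.
For independent exponentials, P(S < T) = λ_1/(λ_1+λ_2) = 0.0847458/0.85994 ≈ 0.0985.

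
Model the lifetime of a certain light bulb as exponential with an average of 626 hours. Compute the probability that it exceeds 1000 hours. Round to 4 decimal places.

0.2024

The rate is λ = 1/626 = 0.00159744 per hour.
P(X > 1000) = e^(−λ·1000) = e^(−1.5974) ≈ 0.2024.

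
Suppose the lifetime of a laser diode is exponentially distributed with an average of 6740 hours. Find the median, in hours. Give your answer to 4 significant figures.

4672

The rate is λ = 1/6740 = 0.000148368 per hour.
Set 1 − e^(−λt) = 0.5, so t = −ln(0.5)/λ = 0.69315/0.000148368 ≈ 4671.81 hours.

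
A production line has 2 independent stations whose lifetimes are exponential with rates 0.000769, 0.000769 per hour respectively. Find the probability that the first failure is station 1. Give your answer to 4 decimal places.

0.5000

The time to first failure is exponential with rate Σλ = 0.000769 + 0.000769 = 0.001538.
P(station 1 first) = λ_1/Σλ = 0.000769/0.001538 ≈ 0.5000.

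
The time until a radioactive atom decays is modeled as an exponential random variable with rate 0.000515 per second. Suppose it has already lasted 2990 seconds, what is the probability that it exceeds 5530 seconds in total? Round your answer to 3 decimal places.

0.270

By the memoryless property, P(X > 2990+2540 | X > 2990) = P(X > 2540).
P(X > 2540) = e^(−1.3081) ≈ 0.270.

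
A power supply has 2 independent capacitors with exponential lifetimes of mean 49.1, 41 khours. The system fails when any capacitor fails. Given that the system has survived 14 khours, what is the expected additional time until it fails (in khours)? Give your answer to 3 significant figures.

First-failure rate Σλ = 1/49.1 + 1/41 = 0.0447568.
By memorylessness the expected residual is 1/Σλ = 22.343 khours, regardless of the 14 already elapsed.

22.3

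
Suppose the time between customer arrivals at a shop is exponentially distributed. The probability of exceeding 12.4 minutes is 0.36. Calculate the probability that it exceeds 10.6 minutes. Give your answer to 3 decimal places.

0.418

e^(−λ·12.4) = 0.36 ⇒ λ = −ln(0.36)/12.4 = 0.0823912.
P(X > 10.6) = e^(−0.0823912·10.6) = e^(−0.87335) ≈ 0.418.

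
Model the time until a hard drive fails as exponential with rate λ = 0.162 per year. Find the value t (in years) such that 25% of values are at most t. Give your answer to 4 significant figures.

1.776

Set 1 − e^(−λt) = 0.25, so t = −ln(0.75)/λ = 0.28768/0.162 ≈ 1.77582 years.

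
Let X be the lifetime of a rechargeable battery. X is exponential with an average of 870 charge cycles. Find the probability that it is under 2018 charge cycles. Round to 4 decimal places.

0.9017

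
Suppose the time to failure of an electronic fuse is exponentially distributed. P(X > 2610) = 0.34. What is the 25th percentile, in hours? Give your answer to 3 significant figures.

696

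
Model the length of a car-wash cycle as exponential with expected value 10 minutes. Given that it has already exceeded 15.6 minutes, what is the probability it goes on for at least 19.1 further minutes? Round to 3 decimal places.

The rate is λ = 1/10 = 0.1 per minute.
By the memoryless property, P(X > 15.6+19.1 | X > 15.6) = P(X > 19.1).
P(X > 19.1) = e^(−1.91) ≈ 0.148.

0.148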